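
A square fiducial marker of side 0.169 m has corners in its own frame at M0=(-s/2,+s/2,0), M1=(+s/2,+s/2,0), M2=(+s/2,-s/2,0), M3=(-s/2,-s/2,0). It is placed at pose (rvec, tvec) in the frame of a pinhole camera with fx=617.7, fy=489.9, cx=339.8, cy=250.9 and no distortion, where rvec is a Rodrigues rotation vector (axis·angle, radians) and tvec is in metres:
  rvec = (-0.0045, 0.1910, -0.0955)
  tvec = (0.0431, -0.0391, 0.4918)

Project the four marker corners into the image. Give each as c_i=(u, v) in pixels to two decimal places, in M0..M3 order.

c0=(301.39, 302.21) c1=(513.73, 289.06) c2=(492.25, 116.07) c3=(282.21, 140.04)

Intrinsics K: fx=617.7, fy=489.9, cx=339.8, cy=250.9
Marker side s = 0.169 m; corners in marker frame (Z=0):
  M0 = (-0.0845, +0.0845, 0)
  M1 = (+0.0845, +0.0845, 0)
  M2 = (+0.0845, -0.0845, 0)
  M3 = (-0.0845, -0.0845, 0)
rvec = (-0.0045, 0.1910, -0.0955), |rvec| = θ = 0.21359 rad = 12.238°
Rodrigues: sinθ=0.21197, 1−cosθ=0.02272; R = I + sinθ·[k]× + (1−cosθ)·[k]×²:
    [+0.97729 +0.09435 +0.18977]
    [-0.09520 +0.99545 -0.00462]
    [-0.18934 -0.01355 +0.98182]
t = (0.0431, -0.0391, 0.4918) m
M0: Pc = R·M0+t = (-0.03151, +0.05306, +0.50665); u = 617.7·(-0.03151)/0.50665 + 339.8 = 301.3858, v = 489.9·(+0.05306)/0.50665 + 250.9 = 302.2054
M1: Pc = R·M1+t = (+0.13365, +0.03697, +0.47466); u = 617.7·(+0.13365)/0.47466 + 339.8 = 513.7312, v = 489.9·(+0.03697)/0.47466 + 250.9 = 289.0579
M2: Pc = R·M2+t = (+0.11771, -0.13126, +0.47695); u = 617.7·(+0.11771)/0.47695 + 339.8 = 492.2458, v = 489.9·(-0.13126)/0.47695 + 250.9 = 116.0750
M3: Pc = R·M3+t = (-0.04745, -0.11517, +0.50894); u = 617.7·(-0.04745)/0.50894 + 339.8 = 282.2068, v = 489.9·(-0.11517)/0.50894 + 250.9 = 140.0390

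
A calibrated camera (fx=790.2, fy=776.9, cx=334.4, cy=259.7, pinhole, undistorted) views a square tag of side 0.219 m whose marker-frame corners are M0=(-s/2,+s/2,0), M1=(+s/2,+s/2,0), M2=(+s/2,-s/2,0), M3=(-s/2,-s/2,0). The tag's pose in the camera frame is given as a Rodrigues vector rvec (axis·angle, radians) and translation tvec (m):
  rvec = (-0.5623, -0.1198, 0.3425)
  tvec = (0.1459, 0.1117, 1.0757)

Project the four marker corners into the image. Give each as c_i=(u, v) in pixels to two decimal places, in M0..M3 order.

c0=(343.85, 382.25) c1=(502.95, 440.23) c2=(528.78, 303.01) c3=(386.40, 250.61)

Intrinsics K: fx=790.2, fy=776.9, cx=334.4, cy=259.7
Marker side s = 0.219 m; corners in marker frame (Z=0):
  M0 = (-0.1095, +0.1095, 0)
  M1 = (+0.1095, +0.1095, 0)
  M2 = (+0.1095, -0.1095, 0)
  M3 = (-0.1095, -0.1095, 0)
rvec = (-0.5623, -0.1198, 0.3425), |rvec| = θ = 0.66921 rad = 38.343°
Rodrigues: sinθ=0.62037, 1−cosθ=0.21569; R = I + sinθ·[k]× + (1−cosθ)·[k]×²:
    [+0.93659 -0.28506 -0.20381]
    [+0.34995 +0.79123 +0.50150]
    [+0.01830 -0.54102 +0.84081]
t = (0.1459, 0.1117, 1.0757) m
M0: Pc = R·M0+t = (+0.01213, +0.16002, +1.01445); u = 790.2·(+0.01213)/1.01445 + 334.4 = 343.8480, v = 776.9·(+0.16002)/1.01445 + 259.7 = 382.2483
M1: Pc = R·M1+t = (+0.21724, +0.23666, +1.01846); u = 790.2·(+0.21724)/1.01846 + 334.4 = 502.9534, v = 776.9·(+0.23666)/1.01846 + 259.7 = 440.2268
M2: Pc = R·M2+t = (+0.27967, +0.06338, +1.13695); u = 790.2·(+0.27967)/1.13695 + 334.4 = 528.7767, v = 776.9·(+0.06338)/1.13695 + 259.7 = 303.0088
M3: Pc = R·M3+t = (+0.07456, -0.01326, +1.13294); u = 790.2·(+0.07456)/1.13294 + 334.4 = 386.4021, v = 776.9·(-0.01326)/1.13294 + 259.7 = 250.6083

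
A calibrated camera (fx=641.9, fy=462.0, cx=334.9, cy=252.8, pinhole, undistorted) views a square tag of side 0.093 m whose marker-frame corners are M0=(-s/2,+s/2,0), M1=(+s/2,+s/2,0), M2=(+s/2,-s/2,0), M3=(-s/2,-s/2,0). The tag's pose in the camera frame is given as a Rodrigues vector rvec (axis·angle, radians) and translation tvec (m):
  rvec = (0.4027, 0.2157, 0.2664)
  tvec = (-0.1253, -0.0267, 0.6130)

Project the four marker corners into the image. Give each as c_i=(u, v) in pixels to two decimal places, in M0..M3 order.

Intrinsics K: fx=641.9, fy=462.0, cx=334.9, cy=252.8
Marker side s = 0.093 m; corners in marker frame (Z=0):
  M0 = (-0.0465, +0.0465, 0)
  M1 = (+0.0465, +0.0465, 0)
  M2 = (+0.0465, -0.0465, 0)
  M3 = (-0.0465, -0.0465, 0)
rvec = (0.4027, 0.2157, 0.2664), |rvec| = θ = 0.52883 rad = 30.300°
Rodrigues: sinθ=0.50452, 1−cosθ=0.13660; R = I + sinθ·[k]× + (1−cosθ)·[k]×²:
    [+0.94261 -0.21173 +0.25819]
    [+0.29658 +0.88612 -0.35612]
    [-0.15338 +0.41226 +0.89806]
t = (-0.1253, -0.0267, 0.6130) m
M0: Pc = R·M0+t = (-0.17898, +0.00071, +0.63930); u = 641.9·(-0.17898)/0.63930 + 334.9 = 155.1962, v = 462.0·(+0.00071)/0.63930 + 252.8 = 253.3157
M1: Pc = R·M1+t = (-0.09131, +0.02830, +0.62504); u = 641.9·(-0.09131)/0.62504 + 334.9 = 241.1225, v = 462.0·(+0.02830)/0.62504 + 252.8 = 273.7151
M2: Pc = R·M2+t = (-0.07162, -0.05411, +0.58670); u = 641.9·(-0.07162)/0.58670 + 334.9 = 256.5376, v = 462.0·(-0.05411)/0.58670 + 252.8 = 210.1878
M3: Pc = R·M3+t = (-0.15929, -0.08170, +0.60096); u = 641.9·(-0.15929)/0.60096 + 334.9 = 164.7634, v = 462.0·(-0.08170)/0.60096 + 252.8 = 189.9949

c0=(155.20, 253.32) c1=(241.12, 273.72) c2=(256.54, 210.19) c3=(164.76, 189.99)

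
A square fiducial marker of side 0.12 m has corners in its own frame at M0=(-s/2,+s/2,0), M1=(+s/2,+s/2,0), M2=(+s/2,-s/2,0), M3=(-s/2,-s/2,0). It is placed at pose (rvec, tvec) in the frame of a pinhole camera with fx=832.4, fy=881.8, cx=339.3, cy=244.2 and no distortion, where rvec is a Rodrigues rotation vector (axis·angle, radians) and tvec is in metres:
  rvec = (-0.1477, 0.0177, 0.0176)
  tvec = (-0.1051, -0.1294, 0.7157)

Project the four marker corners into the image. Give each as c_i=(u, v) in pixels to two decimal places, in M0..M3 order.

c0=(143.89, 155.73) c1=(284.75, 157.88) c2=(288.68, 15.32) c3=(151.23, 13.67)

Intrinsics K: fx=832.4, fy=881.8, cx=339.3, cy=244.2
Marker side s = 0.12 m; corners in marker frame (Z=0):
  M0 = (-0.0600, +0.0600, 0)
  M1 = (+0.0600, +0.0600, 0)
  M2 = (+0.0600, -0.0600, 0)
  M3 = (-0.0600, -0.0600, 0)
rvec = (-0.1477, 0.0177, 0.0176), |rvec| = θ = 0.14979 rad = 8.583°
Rodrigues: sinθ=0.14923, 1−cosθ=0.01120; R = I + sinθ·[k]× + (1−cosθ)·[k]×²:
    [+0.99969 -0.01884 +0.01634]
    [+0.01623 +0.98896 +0.14730]
    [-0.01893 -0.14699 +0.98896]
t = (-0.1051, -0.1294, 0.7157) m
M0: Pc = R·M0+t = (-0.16621, -0.07104, +0.70802); u = 832.4·(-0.16621)/0.70802 + 339.3 = 143.8884, v = 881.8·(-0.07104)/0.70802 + 244.2 = 155.7277
M1: Pc = R·M1+t = (-0.04625, -0.06909, +0.70574); u = 832.4·(-0.04625)/0.70574 + 339.3 = 284.7510, v = 881.8·(-0.06909)/0.70574 + 244.2 = 157.8763
M2: Pc = R·M2+t = (-0.04399, -0.18776, +0.72338); u = 832.4·(-0.04399)/0.72338 + 339.3 = 288.6825, v = 881.8·(-0.18776)/0.72338 + 244.2 = 15.3173
M3: Pc = R·M3+t = (-0.16395, -0.18971, +0.72566); u = 832.4·(-0.16395)/0.72566 + 339.3 = 151.2317, v = 881.8·(-0.18971)/0.72566 + 244.2 = 13.6672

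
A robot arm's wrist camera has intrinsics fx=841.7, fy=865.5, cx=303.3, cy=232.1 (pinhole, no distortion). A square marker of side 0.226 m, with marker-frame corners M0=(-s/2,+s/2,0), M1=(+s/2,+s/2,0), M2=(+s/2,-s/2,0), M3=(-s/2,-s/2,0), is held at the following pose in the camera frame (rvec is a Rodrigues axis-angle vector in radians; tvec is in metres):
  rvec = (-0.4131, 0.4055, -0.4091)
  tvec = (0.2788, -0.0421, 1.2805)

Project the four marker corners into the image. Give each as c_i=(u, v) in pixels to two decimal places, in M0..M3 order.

Intrinsics K: fx=841.7, fy=865.5, cx=303.3, cy=232.1
Marker side s = 0.226 m; corners in marker frame (Z=0):
  M0 = (-0.1130, +0.1130, 0)
  M1 = (+0.1130, +0.1130, 0)
  M2 = (+0.1130, -0.1130, 0)
  M3 = (-0.1130, -0.1130, 0)
rvec = (-0.4131, 0.4055, -0.4091), |rvec| = θ = 0.70883 rad = 40.613°
Rodrigues: sinθ=0.65095, 1−cosθ=0.24088; R = I + sinθ·[k]× + (1−cosθ)·[k]×²:
    [+0.84093 +0.29538 +0.45341]
    [-0.45600 +0.83795 +0.29984]
    [-0.29137 -0.45890 +0.83936]
t = (0.2788, -0.0421, 1.2805) m
M0: Pc = R·M0+t = (+0.21715, +0.10412, +1.26157); u = 841.7·(+0.21715)/1.26157 + 303.3 = 448.1811, v = 865.5·(+0.10412)/1.26157 + 232.1 = 303.5291
M1: Pc = R·M1+t = (+0.40720, +0.00106, +1.19572); u = 841.7·(+0.40720)/1.19572 + 303.3 = 589.9419, v = 865.5·(+0.00106)/1.19572 + 232.1 = 232.8677
M2: Pc = R·M2+t = (+0.34045, -0.18832, +1.29943); u = 841.7·(+0.34045)/1.29943 + 303.3 = 523.8230, v = 865.5·(-0.18832)/1.29943 + 232.1 = 106.6698
M3: Pc = R·M3+t = (+0.15040, -0.08526, +1.36528); u = 841.7·(+0.15040)/1.36528 + 303.3 = 396.0197, v = 865.5·(-0.08526)/1.36528 + 232.1 = 178.0502

c0=(448.18, 303.53) c1=(589.94, 232.87) c2=(523.82, 106.67) c3=(396.02, 178.05)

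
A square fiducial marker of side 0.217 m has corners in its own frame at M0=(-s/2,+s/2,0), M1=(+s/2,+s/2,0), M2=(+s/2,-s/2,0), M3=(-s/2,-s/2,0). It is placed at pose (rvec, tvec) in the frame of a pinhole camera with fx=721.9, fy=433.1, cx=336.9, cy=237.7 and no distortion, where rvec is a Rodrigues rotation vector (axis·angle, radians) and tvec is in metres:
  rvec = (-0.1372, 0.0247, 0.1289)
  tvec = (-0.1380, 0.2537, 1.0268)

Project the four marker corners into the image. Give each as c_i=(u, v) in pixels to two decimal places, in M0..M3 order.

c0=(152.37, 385.46) c1=(305.04, 398.31) c2=(325.53, 304.82) c3=(177.00, 292.98)

Intrinsics K: fx=721.9, fy=433.1, cx=336.9, cy=237.7
Marker side s = 0.217 m; corners in marker frame (Z=0):
  M0 = (-0.1085, +0.1085, 0)
  M1 = (+0.1085, +0.1085, 0)
  M2 = (+0.1085, -0.1085, 0)
  M3 = (-0.1085, -0.1085, 0)
rvec = (-0.1372, 0.0247, 0.1289), |rvec| = θ = 0.18987 rad = 10.879°
Rodrigues: sinθ=0.18873, 1−cosθ=0.01797; R = I + sinθ·[k]× + (1−cosθ)·[k]×²:
    [+0.99141 -0.12982 +0.01574]
    [+0.12644 +0.98233 +0.13796]
    [-0.03337 -0.13479 +0.99031]
t = (-0.1380, 0.2537, 1.0268) m
M0: Pc = R·M0+t = (-0.25965, +0.34656, +1.01580); u = 721.9·(-0.25965)/1.01580 + 336.9 = 152.3710, v = 433.1·(+0.34656)/1.01580 + 237.7 = 385.4632
M1: Pc = R·M1+t = (-0.04452, +0.37400, +1.00855); u = 721.9·(-0.04452)/1.00855 + 336.9 = 305.0360, v = 433.1·(+0.37400)/1.00855 + 237.7 = 398.3062
M2: Pc = R·M2+t = (-0.01635, +0.16084, +1.03780); u = 721.9·(-0.01635)/1.03780 + 336.9 = 325.5293, v = 433.1·(+0.16084)/1.03780 + 237.7 = 304.8203
M3: Pc = R·M3+t = (-0.23148, +0.13340, +1.04505); u = 721.9·(-0.23148)/1.04505 + 336.9 = 176.9952, v = 433.1·(+0.13340)/1.04505 + 237.7 = 292.9845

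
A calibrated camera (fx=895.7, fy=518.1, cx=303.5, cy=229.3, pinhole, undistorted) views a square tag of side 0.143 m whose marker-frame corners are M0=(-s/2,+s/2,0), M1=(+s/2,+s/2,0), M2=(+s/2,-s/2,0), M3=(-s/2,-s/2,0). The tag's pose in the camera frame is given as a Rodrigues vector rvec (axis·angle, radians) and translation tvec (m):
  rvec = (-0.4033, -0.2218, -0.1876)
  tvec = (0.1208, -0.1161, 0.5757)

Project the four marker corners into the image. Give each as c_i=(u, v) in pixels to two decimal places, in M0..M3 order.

Intrinsics K: fx=895.7, fy=518.1, cx=303.5, cy=229.3
Marker side s = 0.143 m; corners in marker frame (Z=0):
  M0 = (-0.0715, +0.0715, 0)
  M1 = (+0.0715, +0.0715, 0)
  M2 = (+0.0715, -0.0715, 0)
  M3 = (-0.0715, -0.0715, 0)
rvec = (-0.4033, -0.2218, -0.1876), |rvec| = θ = 0.49703 rad = 28.478°
Rodrigues: sinθ=0.47682, 1−cosθ=0.12100; R = I + sinθ·[k]× + (1−cosθ)·[k]×²:
    [+0.95867 +0.22378 -0.17572]
    [-0.13616 +0.90310 +0.40728]
    [+0.24984 -0.36652 +0.89624]
t = (0.1208, -0.1161, 0.5757) m
M0: Pc = R·M0+t = (+0.06826, -0.04179, +0.53163); u = 895.7·(+0.06826)/0.53163 + 303.5 = 418.4986, v = 518.1·(-0.04179)/0.53163 + 229.3 = 188.5704
M1: Pc = R·M1+t = (+0.20535, -0.06126, +0.56736); u = 895.7·(+0.20535)/0.56736 + 303.5 = 627.6832, v = 518.1·(-0.06126)/0.56736 + 229.3 = 173.3550
M2: Pc = R·M2+t = (+0.17334, -0.19041, +0.61977); u = 895.7·(+0.17334)/0.61977 + 303.5 = 554.0196, v = 518.1·(-0.19041)/0.61977 + 229.3 = 70.1283
M3: Pc = R·M3+t = (+0.03625, -0.17094, +0.58404); u = 895.7·(+0.03625)/0.58404 + 303.5 = 359.1011, v = 518.1·(-0.17094)/0.58404 + 229.3 = 77.6638

c0=(418.50, 188.57) c1=(627.68, 173.36) c2=(554.02, 70.13) c3=(359.10, 77.66)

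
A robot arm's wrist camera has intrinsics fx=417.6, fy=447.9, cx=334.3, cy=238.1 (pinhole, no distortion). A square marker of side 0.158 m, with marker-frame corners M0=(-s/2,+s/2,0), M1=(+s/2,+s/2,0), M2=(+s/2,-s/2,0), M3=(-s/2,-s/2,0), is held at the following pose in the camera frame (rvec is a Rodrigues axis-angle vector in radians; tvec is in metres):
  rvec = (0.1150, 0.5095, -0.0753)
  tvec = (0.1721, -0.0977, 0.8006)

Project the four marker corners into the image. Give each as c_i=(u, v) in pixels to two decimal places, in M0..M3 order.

Intrinsics K: fx=417.6, fy=447.9, cx=334.3, cy=238.1
Marker side s = 0.158 m; corners in marker frame (Z=0):
  M0 = (-0.0790, +0.0790, 0)
  M1 = (+0.0790, +0.0790, 0)
  M2 = (+0.0790, -0.0790, 0)
  M3 = (-0.0790, -0.0790, 0)
rvec = (0.1150, 0.5095, -0.0753), |rvec| = θ = 0.52772 rad = 30.236°
Rodrigues: sinθ=0.50356, 1−cosθ=0.13604; R = I + sinθ·[k]× + (1−cosθ)·[k]×²:
    [+0.87042 +0.10048 +0.48195]
    [-0.04323 +0.99077 -0.12848]
    [-0.49041 +0.09099 +0.86673]
t = (0.1721, -0.0977, 0.8006) m
M0: Pc = R·M0+t = (+0.11127, -0.01601, +0.84653); u = 417.6·(+0.11127)/0.84653 + 334.3 = 389.1925, v = 447.9·(-0.01601)/0.84653 + 238.1 = 229.6270
M1: Pc = R·M1+t = (+0.24880, -0.02284, +0.76905); u = 417.6·(+0.24880)/0.76905 + 334.3 = 469.4014, v = 447.9·(-0.02284)/0.76905 + 238.1 = 224.7952
M2: Pc = R·M2+t = (+0.23293, -0.17939, +0.75467); u = 417.6·(+0.23293)/0.75467 + 334.3 = 463.1905, v = 447.9·(-0.17939)/0.75467 + 238.1 = 131.6335
M3: Pc = R·M3+t = (+0.09540, -0.17256, +0.83215); u = 417.6·(+0.09540)/0.83215 + 334.3 = 382.1742, v = 447.9·(-0.17256)/0.83215 + 238.1 = 145.2234

c0=(389.19, 229.63) c1=(469.40, 224.80) c2=(463.19, 131.63) c3=(382.17, 145.22)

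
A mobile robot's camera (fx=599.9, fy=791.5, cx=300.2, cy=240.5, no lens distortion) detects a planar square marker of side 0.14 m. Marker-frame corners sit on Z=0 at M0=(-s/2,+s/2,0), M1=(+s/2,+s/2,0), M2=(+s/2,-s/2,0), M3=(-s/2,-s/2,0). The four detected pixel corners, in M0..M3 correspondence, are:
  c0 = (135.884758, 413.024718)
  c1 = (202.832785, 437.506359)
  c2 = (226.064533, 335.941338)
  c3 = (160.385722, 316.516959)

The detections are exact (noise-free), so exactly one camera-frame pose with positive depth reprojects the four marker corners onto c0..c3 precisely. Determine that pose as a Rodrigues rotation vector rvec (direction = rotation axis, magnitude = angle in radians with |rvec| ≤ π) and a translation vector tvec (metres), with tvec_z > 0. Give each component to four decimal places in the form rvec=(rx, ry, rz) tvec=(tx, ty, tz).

rvec=(-0.3171, 0.3172, 0.2160) tvec=(-0.2171, 0.1848, 1.0906)

Intrinsics K: fx=599.9, fy=791.5, cx=300.2, cy=240.5
Marker side s = 0.14 m; corners in marker frame (Z=0):
  M0 = (-0.0700, +0.0700, 0)
  M1 = (+0.0700, +0.0700, 0)
  M2 = (+0.0700, -0.0700, 0)
  M3 = (-0.0700, -0.0700, 0)
Detected image corners:
  c0 = (135.884758, 413.024718) px
  c1 = (202.832785, 437.506359) px
  c2 = (226.064533, 335.941338) px
  c3 = (160.385722, 316.516959) px
Planar DLT: solve 8×8 A·h = b for H (H[2,2]=1):
  H  [+417.43635 -215.56630 +180.78038]
  H  [+40.11192 +613.75610 +374.64908]
  H  [-0.30973 -0.24819 +1.00000]
B = K⁻¹H; ‖b₁‖=0.916966, ‖b₂‖=0.916966; λ = 2/(‖b₁‖+‖b₂‖) = 1.090553, sign → tz>0 ⇒ λ=+1.090553
r₁ = λ·B[:,0] = (+0.92789,+0.15790,-0.33778); r₂ = λ·B[:,1] = (-0.25643,+0.92789,-0.27066)
r₃ = r₁×r₂ = (+0.27069,+0.33776,+0.90147); SVD([r₁ r₂ r₃]) → R = UVᵀ:
  R  [+0.92789 -0.25643 +0.27069]
  R  [+0.15790 +0.92789 +0.33776]
  R  [-0.33778 -0.27066 +0.90147]
t = (-0.21709, +0.18483, +1.09055) m
tr R = 2.757248; θ = arccos((tr R − 1)/2) = 0.497824 rad = 28.523°
axis k = ((R−Rᵀ)₃₂, (R−Rᵀ)₁₃, (R−Rᵀ)₂₁) / (2 sinθ) = (-0.637068, +0.637119, +0.433847)
rvec = θ·k = (-0.317148, +0.317173, +0.215979)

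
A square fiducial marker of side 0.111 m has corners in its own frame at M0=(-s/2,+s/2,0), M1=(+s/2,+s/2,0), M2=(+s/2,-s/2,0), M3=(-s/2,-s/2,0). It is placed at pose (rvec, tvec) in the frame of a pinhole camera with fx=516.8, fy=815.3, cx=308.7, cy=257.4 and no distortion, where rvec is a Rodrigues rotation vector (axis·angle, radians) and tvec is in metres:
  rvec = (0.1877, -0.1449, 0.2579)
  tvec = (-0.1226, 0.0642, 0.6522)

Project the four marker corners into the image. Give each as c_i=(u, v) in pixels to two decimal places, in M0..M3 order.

Intrinsics K: fx=516.8, fy=815.3, cx=308.7, cy=257.4
Marker side s = 0.111 m; corners in marker frame (Z=0):
  M0 = (-0.0555, +0.0555, 0)
  M1 = (+0.0555, +0.0555, 0)
  M2 = (+0.0555, -0.0555, 0)
  M3 = (-0.0555, -0.0555, 0)
rvec = (0.1877, -0.1449, 0.2579), |rvec| = θ = 0.35034 rad = 20.073°
Rodrigues: sinθ=0.34322, 1−cosθ=0.06074; R = I + sinθ·[k]× + (1−cosθ)·[k]×²:
    [+0.95669 -0.26612 -0.11800]
    [+0.23920 +0.94965 -0.20238]
    [+0.16591 +0.16539 +0.97217]
t = (-0.1226, 0.0642, 0.6522) m
M0: Pc = R·M0+t = (-0.19047, +0.10363, +0.65217); u = 516.8·(-0.19047)/0.65217 + 308.7 = 157.7691, v = 815.3·(+0.10363)/0.65217 + 257.4 = 386.9512
M1: Pc = R·M1+t = (-0.08427, +0.13018, +0.67059); u = 516.8·(-0.08427)/0.67059 + 308.7 = 243.7534, v = 815.3·(+0.13018)/0.67059 + 257.4 = 415.6738
M2: Pc = R·M2+t = (-0.05473, +0.02477, +0.65223); u = 516.8·(-0.05473)/0.65223 + 308.7 = 265.3309, v = 815.3·(+0.02477)/0.65223 + 257.4 = 288.3630
M3: Pc = R·M3+t = (-0.16093, -0.00178, +0.63381); u = 516.8·(-0.16093)/0.63381 + 308.7 = 177.4830, v = 815.3·(-0.00178)/0.63381 + 257.4 = 255.1093

c0=(157.77, 386.95) c1=(243.75, 415.67) c2=(265.33, 288.36) c3=(177.48, 255.11)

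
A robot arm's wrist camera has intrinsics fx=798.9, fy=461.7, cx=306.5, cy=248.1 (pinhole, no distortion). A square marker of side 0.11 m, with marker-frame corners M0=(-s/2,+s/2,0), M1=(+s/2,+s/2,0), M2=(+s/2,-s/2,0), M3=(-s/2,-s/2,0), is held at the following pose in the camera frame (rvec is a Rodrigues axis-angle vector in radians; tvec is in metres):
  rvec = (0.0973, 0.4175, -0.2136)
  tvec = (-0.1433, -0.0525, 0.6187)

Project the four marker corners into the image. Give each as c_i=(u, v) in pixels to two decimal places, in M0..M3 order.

c0=(83.28, 256.14) c1=(197.32, 241.01) c2=(162.91, 157.66) c3=(50.34, 178.83)

Intrinsics K: fx=798.9, fy=461.7, cx=306.5, cy=248.1
Marker side s = 0.11 m; corners in marker frame (Z=0):
  M0 = (-0.0550, +0.0550, 0)
  M1 = (+0.0550, +0.0550, 0)
  M2 = (+0.0550, -0.0550, 0)
  M3 = (-0.0550, -0.0550, 0)
rvec = (0.0973, 0.4175, -0.2136), |rvec| = θ = 0.47896 rad = 27.442°
Rodrigues: sinθ=0.46085, 1−cosθ=0.11252; R = I + sinθ·[k]× + (1−cosθ)·[k]×²:
    [+0.89212 +0.22545 +0.39153]
    [-0.18560 +0.97298 -0.13737]
    [-0.41191 +0.04988 +0.90986]
t = (-0.1433, -0.0525, 0.6187) m
M0: Pc = R·M0+t = (-0.17997, +0.01122, +0.64410); u = 798.9·(-0.17997)/0.64410 + 306.5 = 83.2804, v = 461.7·(+0.01122)/0.64410 + 248.1 = 256.1439
M1: Pc = R·M1+t = (-0.08183, -0.00919, +0.59879); u = 798.9·(-0.08183)/0.59879 + 306.5 = 197.3182, v = 461.7·(-0.00919)/0.59879 + 248.1 = 241.0106
M2: Pc = R·M2+t = (-0.10663, -0.11622, +0.59330); u = 798.9·(-0.10663)/0.59330 + 306.5 = 162.9148, v = 461.7·(-0.11622)/0.59330 + 248.1 = 157.6576
M3: Pc = R·M3+t = (-0.20477, -0.09581, +0.63861); u = 798.9·(-0.20477)/0.63861 + 306.5 = 50.3382, v = 461.7·(-0.09581)/0.63861 + 248.1 = 178.8350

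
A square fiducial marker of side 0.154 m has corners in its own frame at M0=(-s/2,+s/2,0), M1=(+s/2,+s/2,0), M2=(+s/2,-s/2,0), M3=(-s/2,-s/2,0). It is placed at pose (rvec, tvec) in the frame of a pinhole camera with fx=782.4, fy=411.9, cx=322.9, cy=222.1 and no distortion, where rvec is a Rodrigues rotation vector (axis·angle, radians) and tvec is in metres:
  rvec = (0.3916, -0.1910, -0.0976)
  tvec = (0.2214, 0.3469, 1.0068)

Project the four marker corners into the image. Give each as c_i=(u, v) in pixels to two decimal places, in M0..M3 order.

c0=(437.96, 394.21) c1=(547.38, 382.09) c2=(553.91, 332.79) c3=(437.89, 344.35)

Intrinsics K: fx=782.4, fy=411.9, cx=322.9, cy=222.1
Marker side s = 0.154 m; corners in marker frame (Z=0):
  M0 = (-0.0770, +0.0770, 0)
  M1 = (+0.0770, +0.0770, 0)
  M2 = (+0.0770, -0.0770, 0)
  M3 = (-0.0770, -0.0770, 0)
rvec = (0.3916, -0.1910, -0.0976), |rvec| = θ = 0.44649 rad = 25.582°
Rodrigues: sinθ=0.43181, 1−cosθ=0.09803; R = I + sinθ·[k]× + (1−cosθ)·[k]×²:
    [+0.97738 +0.05761 -0.20351]
    [-0.13117 +0.91991 -0.36955]
    [+0.16592 +0.38788 +0.90665]
t = (0.2214, 0.3469, 1.0068) m
M0: Pc = R·M0+t = (+0.15058, +0.42783, +1.02389); u = 782.4·(+0.15058)/1.02389 + 322.9 = 437.9632, v = 411.9·(+0.42783)/1.02389 + 222.1 = 394.2124
M1: Pc = R·M1+t = (+0.30109, +0.40763, +1.04944); u = 782.4·(+0.30109)/1.04944 + 322.9 = 547.3770, v = 411.9·(+0.40763)/1.04944 + 222.1 = 382.0933
M2: Pc = R·M2+t = (+0.29222, +0.26597, +0.98971); u = 782.4·(+0.29222)/0.98971 + 322.9 = 553.9119, v = 411.9·(+0.26597)/0.98971 + 222.1 = 332.7910
M3: Pc = R·M3+t = (+0.14171, +0.28617, +0.96416); u = 782.4·(+0.14171)/0.96416 + 322.9 = 437.8926, v = 411.9·(+0.28617)/0.96416 + 222.1 = 344.3543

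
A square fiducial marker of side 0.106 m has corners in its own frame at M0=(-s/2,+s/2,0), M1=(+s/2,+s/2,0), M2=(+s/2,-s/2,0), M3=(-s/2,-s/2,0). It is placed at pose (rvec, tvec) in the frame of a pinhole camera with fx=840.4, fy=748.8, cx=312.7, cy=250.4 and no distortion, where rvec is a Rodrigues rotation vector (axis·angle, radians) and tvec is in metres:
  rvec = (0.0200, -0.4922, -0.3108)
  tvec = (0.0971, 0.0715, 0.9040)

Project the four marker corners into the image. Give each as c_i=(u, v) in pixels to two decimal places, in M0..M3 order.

c0=(377.44, 367.07) c1=(453.76, 335.59) c2=(427.42, 254.61) c3=(348.76, 281.91)

Intrinsics K: fx=840.4, fy=748.8, cx=312.7, cy=250.4
Marker side s = 0.106 m; corners in marker frame (Z=0):
  M0 = (-0.0530, +0.0530, 0)
  M1 = (+0.0530, +0.0530, 0)
  M2 = (+0.0530, -0.0530, 0)
  M3 = (-0.0530, -0.0530, 0)
rvec = (0.0200, -0.4922, -0.3108), |rvec| = θ = 0.58246 rad = 33.372°
Rodrigues: sinθ=0.55008, 1−cosθ=0.16489; R = I + sinθ·[k]× + (1−cosθ)·[k]×²:
    [+0.83531 +0.28874 -0.46786]
    [-0.29831 +0.95286 +0.05546]
    [+0.46182 +0.09324 +0.88206]
t = (0.0971, 0.0715, 0.9040) m
M0: Pc = R·M0+t = (+0.06813, +0.13781, +0.88447); u = 840.4·(+0.06813)/0.88447 + 312.7 = 377.4374, v = 748.8·(+0.13781)/0.88447 + 250.4 = 367.0732
M1: Pc = R·M1+t = (+0.15667, +0.10619, +0.93342); u = 840.4·(+0.15667)/0.93342 + 312.7 = 453.7613, v = 748.8·(+0.10619)/0.93342 + 250.4 = 335.5880
M2: Pc = R·M2+t = (+0.12607, +0.00519, +0.92353); u = 840.4·(+0.12607)/0.92353 + 312.7 = 427.4198, v = 748.8·(+0.00519)/0.92353 + 250.4 = 254.6067
M3: Pc = R·M3+t = (+0.03753, +0.03681, +0.87458); u = 840.4·(+0.03753)/0.87458 + 312.7 = 348.7590, v = 748.8·(+0.03681)/0.87458 + 250.4 = 281.9150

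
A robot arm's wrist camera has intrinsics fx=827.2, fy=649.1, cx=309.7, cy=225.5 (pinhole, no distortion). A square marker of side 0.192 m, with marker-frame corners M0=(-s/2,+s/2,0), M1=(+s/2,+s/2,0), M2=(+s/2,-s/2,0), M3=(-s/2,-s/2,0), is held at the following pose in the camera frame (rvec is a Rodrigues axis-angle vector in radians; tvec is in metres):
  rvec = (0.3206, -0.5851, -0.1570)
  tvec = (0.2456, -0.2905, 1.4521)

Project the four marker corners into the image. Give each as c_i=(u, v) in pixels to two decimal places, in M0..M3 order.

c0=(408.72, 145.08) c1=(487.57, 131.18) c2=(489.56, 47.34) c3=(407.08, 55.85)

Intrinsics K: fx=827.2, fy=649.1, cx=309.7, cy=225.5
Marker side s = 0.192 m; corners in marker frame (Z=0):
  M0 = (-0.0960, +0.0960, 0)
  M1 = (+0.0960, +0.0960, 0)
  M2 = (+0.0960, -0.0960, 0)
  M3 = (-0.0960, -0.0960, 0)
rvec = (0.3206, -0.5851, -0.1570), |rvec| = θ = 0.68540 rad = 39.271°
Rodrigues: sinθ=0.63298, 1−cosθ=0.22584; R = I + sinθ·[k]× + (1−cosθ)·[k]×²:
    [+0.82358 +0.05482 -0.56455]
    [-0.23517 +0.93874 -0.25192]
    [+0.51616 +0.34024 +0.78601]
t = (0.2456, -0.2905, 1.4521) m
M0: Pc = R·M0+t = (+0.17180, -0.17780, +1.43521); u = 827.2·(+0.17180)/1.43521 + 309.7 = 408.7182, v = 649.1·(-0.17780)/1.43521 + 225.5 = 145.0847
M1: Pc = R·M1+t = (+0.32993, -0.22296, +1.53431); u = 827.2·(+0.32993)/1.53431 + 309.7 = 487.5740, v = 649.1·(-0.22296)/1.53431 + 225.5 = 131.1767
M2: Pc = R·M2+t = (+0.31940, -0.40320, +1.46899); u = 827.2·(+0.31940)/1.46899 + 309.7 = 489.5575, v = 649.1·(-0.40320)/1.46899 + 225.5 = 47.3406
M3: Pc = R·M3+t = (+0.16127, -0.35804, +1.36989); u = 827.2·(+0.16127)/1.36989 + 309.7 = 407.0848, v = 649.1·(-0.35804)/1.36989 + 225.5 = 55.8468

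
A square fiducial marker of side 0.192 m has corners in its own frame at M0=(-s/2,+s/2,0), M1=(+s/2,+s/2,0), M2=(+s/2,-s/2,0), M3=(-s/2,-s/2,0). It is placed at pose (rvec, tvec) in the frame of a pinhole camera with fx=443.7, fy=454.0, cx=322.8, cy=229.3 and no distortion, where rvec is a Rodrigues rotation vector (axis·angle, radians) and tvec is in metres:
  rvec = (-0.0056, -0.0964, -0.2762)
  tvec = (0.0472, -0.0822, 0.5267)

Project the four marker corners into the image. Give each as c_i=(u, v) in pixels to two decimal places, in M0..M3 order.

c0=(306.91, 261.08) c1=(459.46, 215.81) c2=(416.45, 59.06) c3=(261.94, 98.88)

Intrinsics K: fx=443.7, fy=454.0, cx=322.8, cy=229.3
Marker side s = 0.192 m; corners in marker frame (Z=0):
  M0 = (-0.0960, +0.0960, 0)
  M1 = (+0.0960, +0.0960, 0)
  M2 = (+0.0960, -0.0960, 0)
  M3 = (-0.0960, -0.0960, 0)
rvec = (-0.0056, -0.0964, -0.2762), |rvec| = θ = 0.29259 rad = 16.764°
Rodrigues: sinθ=0.28844, 1−cosθ=0.04250; R = I + sinθ·[k]× + (1−cosθ)·[k]×²:
    [+0.95751 +0.27254 -0.09426]
    [-0.27201 +0.96211 +0.01874]
    [+0.09580 +0.00770 +0.99537]
t = (0.0472, -0.0822, 0.5267) m
M0: Pc = R·M0+t = (-0.01856, +0.03628, +0.51824); u = 443.7·(-0.01856)/0.51824 + 322.8 = 306.9120, v = 454.0·(+0.03628)/0.51824 + 229.3 = 261.0788
M1: Pc = R·M1+t = (+0.16529, -0.01595, +0.53664); u = 443.7·(+0.16529)/0.53664 + 322.8 = 459.4611, v = 454.0·(-0.01595)/0.53664 + 229.3 = 215.8062
M2: Pc = R·M2+t = (+0.11296, -0.20068, +0.53516); u = 443.7·(+0.11296)/0.53516 + 322.8 = 416.4530, v = 454.0·(-0.20068)/0.53516 + 229.3 = 59.0573
M3: Pc = R·M3+t = (-0.07089, -0.14845, +0.51676); u = 443.7·(-0.07089)/0.51676 + 322.8 = 261.9368, v = 454.0·(-0.14845)/0.51676 + 229.3 = 98.8802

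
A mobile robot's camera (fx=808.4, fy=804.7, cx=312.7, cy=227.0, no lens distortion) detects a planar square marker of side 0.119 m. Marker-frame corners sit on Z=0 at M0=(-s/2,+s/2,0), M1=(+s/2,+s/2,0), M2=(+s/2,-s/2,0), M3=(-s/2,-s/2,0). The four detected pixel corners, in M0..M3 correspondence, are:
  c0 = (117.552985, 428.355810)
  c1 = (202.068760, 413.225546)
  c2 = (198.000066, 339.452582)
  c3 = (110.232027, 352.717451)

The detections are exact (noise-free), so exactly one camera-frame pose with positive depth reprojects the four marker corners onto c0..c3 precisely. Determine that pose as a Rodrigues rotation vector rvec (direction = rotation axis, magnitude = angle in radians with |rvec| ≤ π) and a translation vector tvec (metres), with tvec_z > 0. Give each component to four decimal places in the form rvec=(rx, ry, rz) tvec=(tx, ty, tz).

Intrinsics K: fx=808.4, fy=804.7, cx=312.7, cy=227.0
Marker side s = 0.119 m; corners in marker frame (Z=0):
  M0 = (-0.0595, +0.0595, 0)
  M1 = (+0.0595, +0.0595, 0)
  M2 = (+0.0595, -0.0595, 0)
  M3 = (-0.0595, -0.0595, 0)
Detected image corners:
  c0 = (117.552985, 428.355810) px
  c1 = (202.068760, 413.225546) px
  c2 = (198.000066, 339.452582) px
  c3 = (110.232027, 352.717451) px
Planar DLT: solve 8×8 A·h = b for H (H[2,2]=1):
  H  [+765.51189 +94.66976 +157.69789]
  H  [-17.15536 +742.54380 +383.99109]
  H  [+0.26678 +0.29963 +1.00000]
B = K⁻¹H; ‖b₁‖=0.890178, ‖b₂‖=0.890178; λ = 2/(‖b₁‖+‖b₂‖) = 1.123370, sign → tz>0 ⇒ λ=+1.123370
r₁ = λ·B[:,0] = (+0.94785,-0.10849,+0.29969); r₂ = λ·B[:,1] = (+0.00136,+0.94165,+0.33660)
r₃ = r₁×r₂ = (-0.31872,-0.31864,+0.89269); SVD([r₁ r₂ r₃]) → R = UVᵀ:
  R  [+0.94785 +0.00136 -0.31872]
  R  [-0.10849 +0.94165 -0.31864]
  R  [+0.29969 +0.33660 +0.89269]
t = (-0.21539, +0.21916, +1.12337) m
tr R = 2.782185; θ = arccos((tr R − 1)/2) = 0.471050 rad = 26.989°
axis k = ((R−Rᵀ)₃₂, (R−Rᵀ)₁₃, (R−Rᵀ)₂₁) / (2 sinθ) = (+0.721904, -0.681329, -0.121021)
rvec = θ·k = (+0.340052, -0.320940, -0.057007)

rvec=(0.3401, -0.3209, -0.0570) tvec=(-0.2154, 0.2192, 1.1234)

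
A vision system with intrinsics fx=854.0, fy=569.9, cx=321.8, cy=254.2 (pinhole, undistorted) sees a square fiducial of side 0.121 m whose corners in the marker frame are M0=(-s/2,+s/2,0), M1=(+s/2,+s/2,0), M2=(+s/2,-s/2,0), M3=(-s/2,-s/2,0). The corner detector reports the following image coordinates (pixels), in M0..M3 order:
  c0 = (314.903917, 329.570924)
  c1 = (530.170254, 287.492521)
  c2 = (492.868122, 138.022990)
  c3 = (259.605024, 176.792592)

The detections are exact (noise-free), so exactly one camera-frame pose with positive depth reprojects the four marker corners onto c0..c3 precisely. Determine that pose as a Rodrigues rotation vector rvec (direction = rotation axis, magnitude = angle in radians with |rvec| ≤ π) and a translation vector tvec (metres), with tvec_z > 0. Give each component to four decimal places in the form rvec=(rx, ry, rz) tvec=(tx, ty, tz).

rvec=(0.2416, -0.1812, -0.2449) tvec=(0.0410, -0.0144, 0.4341)

Intrinsics K: fx=854.0, fy=569.9, cx=321.8, cy=254.2
Marker side s = 0.121 m; corners in marker frame (Z=0):
  M0 = (-0.0605, +0.0605, 0)
  M1 = (+0.0605, +0.0605, 0)
  M2 = (+0.0605, -0.0605, 0)
  M3 = (-0.0605, -0.0605, 0)
Detected image corners:
  c0 = (314.903917, 329.570924) px
  c1 = (530.170254, 287.492521) px
  c2 = (492.868122, 138.022990) px
  c3 = (259.605024, 176.792592) px
Planar DLT: solve 8×8 A·h = b for H (H[2,2]=1):
  H  [+1986.38819 +617.99516 +402.52132]
  H  [-255.45823 +1386.85032 +235.26582]
  H  [+0.33959 +0.59309 +1.00000]
B = K⁻¹H; ‖b₁‖=2.303535, ‖b₂‖=2.303535; λ = 2/(‖b₁‖+‖b₂‖) = 0.434115, sign → tz>0 ⇒ λ=+0.434115
r₁ = λ·B[:,0] = (+0.95419,-0.26035,+0.14742); r₂ = λ·B[:,1] = (+0.21713,+0.94158,+0.25747)
r₃ = r₁×r₂ = (-0.20584,-0.21367,+0.95497); SVD([r₁ r₂ r₃]) → R = UVᵀ:
  R  [+0.95419 +0.21713 -0.20584]
  R  [-0.26035 +0.94158 -0.21367]
  R  [+0.14742 +0.25747 +0.95497]
t = (+0.04103, -0.01442, +0.43412) m
tr R = 2.850742; θ = arccos((tr R − 1)/2) = 0.388783 rad = 22.276°
axis k = ((R−Rᵀ)₃₂, (R−Rᵀ)₁₃, (R−Rᵀ)₂₁) / (2 sinθ) = (+0.621454, -0.465972, -0.629813)
rvec = θ·k = (+0.241611, -0.181162, -0.244861)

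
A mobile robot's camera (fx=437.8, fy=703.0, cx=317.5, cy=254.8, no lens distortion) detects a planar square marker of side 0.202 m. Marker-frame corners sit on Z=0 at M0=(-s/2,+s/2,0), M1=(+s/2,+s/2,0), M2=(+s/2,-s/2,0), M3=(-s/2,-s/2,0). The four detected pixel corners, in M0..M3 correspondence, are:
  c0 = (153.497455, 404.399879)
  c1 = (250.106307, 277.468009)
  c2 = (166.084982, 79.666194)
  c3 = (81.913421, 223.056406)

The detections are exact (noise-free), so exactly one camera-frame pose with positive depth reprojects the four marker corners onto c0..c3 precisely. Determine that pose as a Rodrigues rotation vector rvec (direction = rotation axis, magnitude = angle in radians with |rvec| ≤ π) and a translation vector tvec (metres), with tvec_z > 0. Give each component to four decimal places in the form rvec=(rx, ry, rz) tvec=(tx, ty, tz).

Intrinsics K: fx=437.8, fy=703.0, cx=317.5, cy=254.8
Marker side s = 0.202 m; corners in marker frame (Z=0):
  M0 = (-0.1010, +0.1010, 0)
  M1 = (+0.1010, +0.1010, 0)
  M2 = (+0.1010, -0.1010, 0)
  M3 = (-0.1010, -0.1010, 0)
Detected image corners:
  c0 = (153.497455, 404.399879) px
  c1 = (250.106307, 277.468009) px
  c2 = (166.084982, 79.666194) px
  c3 = (81.913421, 223.056406) px
Planar DLT: solve 8×8 A·h = b for H (H[2,2]=1):
  H  [+354.46285 +351.97994 +159.55320]
  H  [-809.54756 +888.67081 +248.17343]
  H  [-0.56730 -0.19287 +1.00000]
B = K⁻¹H; ‖b₁‖=1.645490, ‖b₂‖=1.645490; λ = 2/(‖b₁‖+‖b₂‖) = 0.607722, sign → tz>0 ⇒ λ=+0.607722
r₁ = λ·B[:,0] = (+0.74207,-0.57487,-0.34476); r₂ = λ·B[:,1] = (+0.57359,+0.81071,-0.11721)
r₃ = r₁×r₂ = (+0.34688,-0.11078,+0.93134); SVD([r₁ r₂ r₃]) → R = UVᵀ:
  R  [+0.74207 +0.57359 +0.34688]
  R  [-0.57487 +0.81071 -0.11078]
  R  [-0.34476 -0.11721 +0.93134]
t = (-0.21925, -0.00573, +0.60772) m
tr R = 2.484121; θ = arccos((tr R − 1)/2) = 0.734657 rad = 42.093°
axis k = ((R−Rᵀ)₃₂, (R−Rᵀ)₁₃, (R−Rᵀ)₂₁) / (2 sinθ) = (-0.004798, +0.515895, -0.856638)
rvec = θ·k = (-0.003525, +0.379006, -0.629336)

rvec=(-0.0035, 0.3790, -0.6293) tvec=(-0.2193, -0.0057, 0.6077)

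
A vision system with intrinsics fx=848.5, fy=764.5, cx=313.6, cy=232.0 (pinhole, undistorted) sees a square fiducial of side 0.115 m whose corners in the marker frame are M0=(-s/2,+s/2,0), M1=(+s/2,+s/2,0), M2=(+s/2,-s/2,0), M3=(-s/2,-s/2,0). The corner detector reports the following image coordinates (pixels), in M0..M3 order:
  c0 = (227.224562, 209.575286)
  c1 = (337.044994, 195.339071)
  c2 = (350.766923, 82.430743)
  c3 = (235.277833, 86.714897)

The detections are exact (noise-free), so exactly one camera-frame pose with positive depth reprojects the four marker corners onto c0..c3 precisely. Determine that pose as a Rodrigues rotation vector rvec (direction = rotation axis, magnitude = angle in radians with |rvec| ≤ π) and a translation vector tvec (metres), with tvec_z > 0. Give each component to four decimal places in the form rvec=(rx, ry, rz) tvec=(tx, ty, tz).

Intrinsics K: fx=848.5, fy=764.5, cx=313.6, cy=232.0
Marker side s = 0.115 m; corners in marker frame (Z=0):
  M0 = (-0.0575, +0.0575, 0)
  M1 = (+0.0575, +0.0575, 0)
  M2 = (+0.0575, -0.0575, 0)
  M3 = (-0.0575, -0.0575, 0)
Detected image corners:
  c0 = (227.224562, 209.575286) px
  c1 = (337.044994, 195.339071) px
  c2 = (350.766923, 82.430743) px
  c3 = (235.277833, 86.714897) px
Planar DLT: solve 8×8 A·h = b for H (H[2,2]=1):
  H  [+1201.56881 +51.58121 +289.92619]
  H  [+29.33359 +1096.69091 +145.04543]
  H  [+0.77436 +0.51239 +1.00000]
B = K⁻¹H; ‖b₁‖=1.383832, ‖b₂‖=1.383832; λ = 2/(‖b₁‖+‖b₂‖) = 0.722631, sign → tz>0 ⇒ λ=+0.722631
r₁ = λ·B[:,0] = (+0.81651,-0.14208,+0.55957); r₂ = λ·B[:,1] = (-0.09292,+0.92426,+0.37027)
r₃ = r₁×r₂ = (-0.56980,-0.35433,+0.74147); SVD([r₁ r₂ r₃]) → R = UVᵀ:
  R  [+0.81651 -0.09292 -0.56980]
  R  [-0.14208 +0.92426 -0.35433]
  R  [+0.55957 +0.37027 +0.74147]
t = (-0.02016, -0.08219, +0.72263) m
tr R = 2.482243; θ = arccos((tr R − 1)/2) = 0.736057 rad = 42.173°
axis k = ((R−Rᵀ)₃₂, (R−Rᵀ)₁₃, (R−Rᵀ)₂₁) / (2 sinθ) = (+0.539640, -0.841099, -0.036615)
rvec = θ·k = (+0.397206, -0.619097, -0.026951)

rvec=(0.3972, -0.6191, -0.0270) tvec=(-0.0202, -0.0822, 0.7226)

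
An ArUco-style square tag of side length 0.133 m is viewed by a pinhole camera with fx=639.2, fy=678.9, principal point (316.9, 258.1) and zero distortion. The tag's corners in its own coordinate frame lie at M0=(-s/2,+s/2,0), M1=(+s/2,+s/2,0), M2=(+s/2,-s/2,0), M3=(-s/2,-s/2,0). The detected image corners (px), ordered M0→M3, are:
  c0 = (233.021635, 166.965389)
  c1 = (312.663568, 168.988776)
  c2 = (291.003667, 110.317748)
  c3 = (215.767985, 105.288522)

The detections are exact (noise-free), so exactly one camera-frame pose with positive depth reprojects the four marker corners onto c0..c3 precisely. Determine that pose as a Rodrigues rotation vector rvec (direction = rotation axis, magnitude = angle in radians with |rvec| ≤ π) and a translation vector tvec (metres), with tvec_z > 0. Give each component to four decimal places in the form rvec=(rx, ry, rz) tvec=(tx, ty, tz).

rvec=(-0.6470, -0.4073, -0.1762) tvec=(-0.0860, -0.1848, 1.0351)

Intrinsics K: fx=639.2, fy=678.9, cx=316.9, cy=258.1
Marker side s = 0.133 m; corners in marker frame (Z=0):
  M0 = (-0.0665, +0.0665, 0)
  M1 = (+0.0665, +0.0665, 0)
  M2 = (+0.0665, -0.0665, 0)
  M3 = (-0.0665, -0.0665, 0)
Detected image corners:
  c0 = (233.021635, 166.965389) px
  c1 = (312.663568, 168.988776) px
  c2 = (291.003667, 110.317748) px
  c3 = (215.767985, 105.288522) px
Planar DLT: solve 8×8 A·h = b for H (H[2,2]=1):
  H  [+688.65588 +7.29214 +263.81838]
  H  [+82.98362 +379.05004 +136.87740]
  H  [+0.40664 -0.52999 +1.00000]
B = K⁻¹H; ‖b₁‖=0.966113, ‖b₂‖=0.966113; λ = 2/(‖b₁‖+‖b₂‖) = 1.035075, sign → tz>0 ⇒ λ=+1.035075
r₁ = λ·B[:,0] = (+0.90649,-0.03350,+0.42090); r₂ = λ·B[:,1] = (+0.28378,+0.78647,-0.54858)
r₃ = r₁×r₂ = (-0.31265,+0.61672,+0.72243); SVD([r₁ r₂ r₃]) → R = UVᵀ:
  R  [+0.90649 +0.28378 -0.31265]
  R  [-0.03350 +0.78647 +0.61672]
  R  [+0.42090 -0.54858 +0.72243]
t = (-0.08596, -0.18482, +1.03508) m
tr R = 2.415383; θ = arccos((tr R − 1)/2) = 0.784571 rad = 44.953°
axis k = ((R−Rᵀ)₃₂, (R−Rᵀ)₁₃, (R−Rᵀ)₂₁) / (2 sinθ) = (-0.824673, -0.519132, -0.224534)
rvec = θ·k = (-0.647015, -0.407296, -0.176163)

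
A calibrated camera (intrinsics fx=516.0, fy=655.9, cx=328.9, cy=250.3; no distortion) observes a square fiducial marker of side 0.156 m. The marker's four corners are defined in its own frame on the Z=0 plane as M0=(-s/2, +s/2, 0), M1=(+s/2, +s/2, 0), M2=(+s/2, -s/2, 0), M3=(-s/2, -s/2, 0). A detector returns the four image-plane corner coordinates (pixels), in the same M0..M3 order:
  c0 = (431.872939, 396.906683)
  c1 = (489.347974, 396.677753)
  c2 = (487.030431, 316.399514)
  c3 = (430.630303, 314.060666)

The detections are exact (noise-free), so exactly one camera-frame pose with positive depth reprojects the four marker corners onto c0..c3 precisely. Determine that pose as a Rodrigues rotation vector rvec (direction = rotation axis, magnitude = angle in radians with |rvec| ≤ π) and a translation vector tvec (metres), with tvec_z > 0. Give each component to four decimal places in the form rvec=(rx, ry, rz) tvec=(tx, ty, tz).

Intrinsics K: fx=516.0, fy=655.9, cx=328.9, cy=250.3
Marker side s = 0.156 m; corners in marker frame (Z=0):
  M0 = (-0.0780, +0.0780, 0)
  M1 = (+0.0780, +0.0780, 0)
  M2 = (+0.0780, -0.0780, 0)
  M3 = (-0.0780, -0.0780, 0)
Detected image corners:
  c0 = (431.872939, 396.906683) px
  c1 = (489.347974, 396.677753) px
  c2 = (487.030431, 316.399514) px
  c3 = (430.630303, 314.060666) px
Planar DLT: solve 8×8 A·h = b for H (H[2,2]=1):
  H  [+458.48421 -47.09283 +460.16336]
  H  [+79.27776 +477.35550 +355.61434]
  H  [+0.20346 -0.12738 +1.00000]
B = K⁻¹H; ‖b₁‖=0.786840, ‖b₂‖=0.786840; λ = 2/(‖b₁‖+‖b₂‖) = 1.270906, sign → tz>0 ⇒ λ=+1.270906
r₁ = λ·B[:,0] = (+0.96443,+0.05494,+0.25858); r₂ = λ·B[:,1] = (-0.01280,+0.98673,-0.16189)
r₃ = r₁×r₂ = (-0.26404,+0.15282,+0.95233); SVD([r₁ r₂ r₃]) → R = UVᵀ:
  R  [+0.96443 -0.01280 -0.26404]
  R  [+0.05494 +0.98673 +0.15282]
  R  [+0.25858 -0.16189 +0.95233]
t = (+0.32330, +0.20406, +1.27091) m
tr R = 2.903483; θ = arccos((tr R − 1)/2) = 0.311935 rad = 17.873°
axis k = ((R−Rᵀ)₃₂, (R−Rᵀ)₁₃, (R−Rᵀ)₂₁) / (2 sinθ) = (-0.512710, -0.851439, +0.110361)
rvec = θ·k = (-0.159932, -0.265593, +0.034425)

rvec=(-0.1599, -0.2656, 0.0344) tvec=(0.3233, 0.2041, 1.2709)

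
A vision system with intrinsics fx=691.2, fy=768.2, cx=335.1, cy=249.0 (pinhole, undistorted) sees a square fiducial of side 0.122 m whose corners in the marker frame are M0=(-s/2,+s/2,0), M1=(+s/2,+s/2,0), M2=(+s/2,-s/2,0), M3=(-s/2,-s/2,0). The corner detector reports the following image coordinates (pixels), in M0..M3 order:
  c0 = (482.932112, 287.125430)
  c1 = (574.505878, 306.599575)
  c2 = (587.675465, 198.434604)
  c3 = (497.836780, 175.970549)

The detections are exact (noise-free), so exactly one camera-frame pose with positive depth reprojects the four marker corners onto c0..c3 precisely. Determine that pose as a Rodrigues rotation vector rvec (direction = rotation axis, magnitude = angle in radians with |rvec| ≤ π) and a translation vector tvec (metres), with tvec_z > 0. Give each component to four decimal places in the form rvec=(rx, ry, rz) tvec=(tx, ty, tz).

Intrinsics K: fx=691.2, fy=768.2, cx=335.1, cy=249.0
Marker side s = 0.122 m; corners in marker frame (Z=0):
  M0 = (-0.0610, +0.0610, 0)
  M1 = (+0.0610, +0.0610, 0)
  M2 = (+0.0610, -0.0610, 0)
  M3 = (-0.0610, -0.0610, 0)
Detected image corners:
  c0 = (482.932112, 287.125430) px
  c1 = (574.505878, 306.599575) px
  c2 = (587.675465, 198.434604) px
  c3 = (497.836780, 175.970549) px
Planar DLT: solve 8×8 A·h = b for H (H[2,2]=1):
  H  [+875.33142 -178.54044 +536.46945]
  H  [+231.55079 +869.94004 +241.79300]
  H  [+0.24618 -0.11869 +1.00000]
B = K⁻¹H; ‖b₁‖=1.193913, ‖b₂‖=1.193913; λ = 2/(‖b₁‖+‖b₂‖) = 0.837582, sign → tz>0 ⇒ λ=+0.837582
r₁ = λ·B[:,0] = (+0.96074,+0.18563,+0.20620); r₂ = λ·B[:,1] = (-0.16815,+0.98073,-0.09942)
r₃ = r₁×r₂ = (-0.22068,+0.06084,+0.97345); SVD([r₁ r₂ r₃]) → R = UVᵀ:
  R  [+0.96074 -0.16815 -0.22068]
  R  [+0.18563 +0.98073 +0.06084]
  R  [+0.20620 -0.09942 +0.97345]
t = (+0.24402, -0.00786, +0.83758) m
tr R = 2.914923; θ = arccos((tr R − 1)/2) = 0.292723 rad = 16.772°
axis k = ((R−Rᵀ)₃₂, (R−Rᵀ)₁₃, (R−Rᵀ)₂₁) / (2 sinθ) = (-0.277682, -0.739668, +0.613012)
rvec = θ·k = (-0.081284, -0.216518, +0.179443)

rvec=(-0.0813, -0.2165, 0.1794) tvec=(0.2440, -0.0079, 0.8376)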